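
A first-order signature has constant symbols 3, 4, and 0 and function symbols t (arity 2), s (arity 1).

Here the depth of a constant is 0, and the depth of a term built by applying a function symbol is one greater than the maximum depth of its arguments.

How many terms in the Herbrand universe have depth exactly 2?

Let N_k = |{terms of depth ≤ k}|. Then N_0 = 3 and N_k = 3 + N_{k-1}^2 + N_{k-1} for k ≥ 1 (one summand per function symbol, arity giving the exponent).
N_0 = 3
N_1 = 3 + 3^2 + 3 = 15
N_2 = 3 + 15^2 + 15 = 243
Terms of depth exactly 2: N_2 − N_1 = 243 − 15 = 228.

228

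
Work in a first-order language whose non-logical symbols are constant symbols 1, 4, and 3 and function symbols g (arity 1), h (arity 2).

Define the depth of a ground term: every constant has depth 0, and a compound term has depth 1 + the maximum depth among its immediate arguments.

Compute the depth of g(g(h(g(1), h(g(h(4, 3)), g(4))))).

depth(g(1)) = 1 + depth(1) = 1 + 0 = 1
depth(h(4, 3)) = 1 + max(0, 0) = 1
depth(g(h(4, 3))) = 1 + depth(h(4, 3)) = 1 + 1 = 2
depth(g(4)) = 1 + depth(4) = 1 + 0 = 1
depth(h(g(h(4, 3)), g(4))) = 1 + max(2, 1) = 3
depth(h(g(1), h(g(h(4, 3)), g(4)))) = 1 + max(1, 3) = 4
depth(g(h(g(1), h(g(h(4, 3)), g(4))))) = 1 + depth(h(g(1), h(g(h(4, 3)), g(4)))) = 1 + 4 = 5
depth(g(g(h(g(1), h(g(h(4, 3)), g(4)))))) = 1 + depth(g(h(g(1), h(g(h(4, 3)), g(4))))) = 1 + 5 = 6

6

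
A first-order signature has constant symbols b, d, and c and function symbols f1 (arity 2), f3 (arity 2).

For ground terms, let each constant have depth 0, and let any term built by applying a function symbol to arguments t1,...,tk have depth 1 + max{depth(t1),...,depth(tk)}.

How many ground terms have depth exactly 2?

864

Count level by level. With function symbols f1/2, f3/2, the terms of depth ≤ k are the 3 constants together with each function applied to depth-≤(k−1) tuples, so N_k = 3 + N_{k-1}^2 + N_{k-1}^2.
N_0 = 3
N_1 = 3 + 3^2 + 3^2 = 21
N_2 = 3 + 21^2 + 21^2 = 885
Terms of depth exactly 2: N_2 − N_1 = 885 − 21 = 864.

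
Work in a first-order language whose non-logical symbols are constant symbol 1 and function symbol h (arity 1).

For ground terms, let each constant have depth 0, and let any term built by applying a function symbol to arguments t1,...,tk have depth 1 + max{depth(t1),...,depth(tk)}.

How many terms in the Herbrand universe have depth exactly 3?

1

Write N_k for the number of ground terms of depth ≤ k. A term of depth ≤ k is either a constant or a function symbol applied to arguments of depth ≤ k−1, so N_k = 1 + N_{k-1}.
N_0 = 1
N_1 = 1 + 1 = 2
N_2 = 1 + 2 = 3
N_3 = 1 + 3 = 4
Terms of depth exactly 3: N_3 − N_2 = 4 − 3 = 1.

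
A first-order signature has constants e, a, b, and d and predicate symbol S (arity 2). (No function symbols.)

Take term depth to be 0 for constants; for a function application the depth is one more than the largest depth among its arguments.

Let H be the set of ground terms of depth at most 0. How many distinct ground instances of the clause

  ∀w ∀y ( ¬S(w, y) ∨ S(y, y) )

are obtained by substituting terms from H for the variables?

Ground terms of depth ≤ 0:
  With no function symbols every ground term is a constant, so there are exactly 4 ground terms at every depth bound.
  N_0 = 4
So there are 4 ground terms available for substitution.
There are 2 variables to instantiate (w, y), each occurring in at least one literal, so different choices give different ground instances.
Number of ground instances = 4^2 = 16.

16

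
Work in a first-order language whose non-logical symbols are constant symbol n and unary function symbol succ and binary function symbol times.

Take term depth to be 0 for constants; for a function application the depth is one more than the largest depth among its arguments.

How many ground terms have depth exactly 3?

170

Let N_k count ground terms of depth at most k. Each non-constant term of depth ≤ k is some function symbol applied to depth-≤(k−1) arguments, giving N_k = 1 + N_{k-1} + N_{k-1}^2.
N_0 = 1
N_1 = 1 + 1 + 1^2 = 3
N_2 = 1 + 3 + 3^2 = 13
N_3 = 1 + 13 + 13^2 = 183
Terms of depth exactly 3: N_3 − N_2 = 183 − 13 = 170.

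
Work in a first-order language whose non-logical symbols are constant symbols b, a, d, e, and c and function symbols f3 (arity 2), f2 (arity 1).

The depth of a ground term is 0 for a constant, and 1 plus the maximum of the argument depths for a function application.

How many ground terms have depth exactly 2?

Count level by level. With function symbols f3/2, f2/1, the terms of depth ≤ k are the 5 constants together with each function applied to depth-≤(k−1) tuples, so N_k = 5 + N_{k-1}^2 + N_{k-1}.
N_0 = 5
N_1 = 5 + 5^2 + 5 = 35
N_2 = 5 + 35^2 + 35 = 1265
Terms of depth exactly 2: N_2 − N_1 = 1265 − 35 = 1230.

1230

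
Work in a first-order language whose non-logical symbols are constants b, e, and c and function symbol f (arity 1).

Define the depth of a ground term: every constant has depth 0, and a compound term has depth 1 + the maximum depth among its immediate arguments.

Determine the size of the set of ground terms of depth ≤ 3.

Count level by level. With function symbols f/1, the terms of depth ≤ k are the 3 constants together with each function applied to depth-≤(k−1) tuples, so N_k = 3 + N_{k-1}.
N_0 = 3
N_1 = 3 + 3 = 6
N_2 = 3 + 6 = 9
N_3 = 3 + 9 = 12

12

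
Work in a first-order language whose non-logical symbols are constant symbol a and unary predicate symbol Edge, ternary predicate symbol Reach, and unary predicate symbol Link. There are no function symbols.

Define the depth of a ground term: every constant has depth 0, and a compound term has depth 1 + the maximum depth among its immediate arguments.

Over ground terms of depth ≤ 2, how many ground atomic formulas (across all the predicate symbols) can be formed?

First count ground terms of depth ≤ 2.
With no function symbols every ground term is a constant, so there is exactly 1 ground term at every depth bound.
N_0 = 1
N_1 = 1
N_2 = 1
Explicitly: a.
So |H| = 1.
Ground atoms are formed by filling each argument slot of a predicate with a term from H, so an r-ary predicate gives |H|^r atoms:
  Edge: 1;  Reach: 1^3 = 1;  Link: 1
Total ground atoms: 1 + 1 + 1 = 3.

3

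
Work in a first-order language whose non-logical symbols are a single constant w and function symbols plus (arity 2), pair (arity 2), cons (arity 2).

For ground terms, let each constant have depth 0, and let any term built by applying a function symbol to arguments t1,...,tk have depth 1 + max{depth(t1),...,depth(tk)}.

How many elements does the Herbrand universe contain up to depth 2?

Let N_k = |{terms of depth ≤ k}|. Then N_0 = 1 and N_k = 1 + N_{k-1}^2 + N_{k-1}^2 + N_{k-1}^2 for k ≥ 1 (one summand per function symbol, arity giving the exponent).
N_0 = 1
N_1 = 1 + 1^2 + 1^2 + 1^2 = 4
N_2 = 1 + 4^2 + 4^2 + 4^2 = 49

49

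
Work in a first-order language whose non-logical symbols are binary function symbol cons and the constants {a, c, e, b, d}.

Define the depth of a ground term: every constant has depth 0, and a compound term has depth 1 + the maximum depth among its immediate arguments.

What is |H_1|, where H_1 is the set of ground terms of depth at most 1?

If N_k denotes the number of depth-≤k ground terms, the 5 constants give N_0 = 5, and each function symbol of arity r contributes N_{k-1}^r new terms at level k: N_k = 5 + N_{k-1}^2.
N_0 = 5
N_1 = 5 + 5^2 = 30

30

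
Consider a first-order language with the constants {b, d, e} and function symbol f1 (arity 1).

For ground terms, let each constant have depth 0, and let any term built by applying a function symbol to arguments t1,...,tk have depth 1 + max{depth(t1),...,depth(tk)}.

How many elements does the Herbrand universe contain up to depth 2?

If N_k denotes the number of depth-≤k ground terms, the 3 constants give N_0 = 3, and each function symbol of arity r contributes N_{k-1}^r new terms at level k: N_k = 3 + N_{k-1}.
N_0 = 3
N_1 = 3 + 3 = 6
N_2 = 3 + 6 = 9
Explicitly: b, d, e, f1(b), f1(d), f1(e), f1(f1(b)), f1(f1(d)), f1(f1(e)).

9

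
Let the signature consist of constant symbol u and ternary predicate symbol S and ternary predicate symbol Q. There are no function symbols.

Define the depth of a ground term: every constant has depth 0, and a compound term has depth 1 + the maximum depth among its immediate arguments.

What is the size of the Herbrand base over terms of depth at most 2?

First count ground terms of depth ≤ 2.
With no function symbols every ground term is a constant, so there is exactly 1 ground term at every depth bound.
N_0 = 1
N_1 = 1
N_2 = 1
So |H| = 1.
Ground atoms are formed by filling each argument slot of a predicate with a term from H, so an r-ary predicate gives |H|^r atoms:
  S: 1^3 = 1;  Q: 1^3 = 1
Total ground atoms: 1 + 1 = 2.

2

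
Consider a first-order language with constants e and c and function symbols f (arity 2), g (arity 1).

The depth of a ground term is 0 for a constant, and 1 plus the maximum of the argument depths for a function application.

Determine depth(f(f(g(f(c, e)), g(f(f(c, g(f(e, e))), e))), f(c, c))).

7

depth(f(c, e)) = 1 + max(0, 0) = 1
depth(g(f(c, e))) = 1 + depth(f(c, e)) = 1 + 1 = 2
depth(f(e, e)) = 1 + max(0, 0) = 1
depth(g(f(e, e))) = 1 + depth(f(e, e)) = 1 + 1 = 2
depth(f(c, g(f(e, e)))) = 1 + max(0, 2) = 3
depth(f(f(c, g(f(e, e))), e)) = 1 + max(3, 0) = 4
depth(g(f(f(c, g(f(e, e))), e))) = 1 + depth(f(f(c, g(f(e, e))), e)) = 1 + 4 = 5
depth(f(g(f(c, e)), g(f(f(c, g(f(e, e))), e)))) = 1 + max(2, 5) = 6
depth(f(c, c)) = 1 + max(0, 0) = 1
depth(f(f(g(f(c, e)), g(f(f(c, g(f(e, e))), e))), f(c, c))) = 1 + max(6, 1) = 7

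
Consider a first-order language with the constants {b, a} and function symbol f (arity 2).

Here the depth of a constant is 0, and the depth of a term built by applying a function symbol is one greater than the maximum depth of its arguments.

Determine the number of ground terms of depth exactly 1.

4

Write N_k for the number of ground terms of depth ≤ k. A term of depth ≤ k is either a constant or a function symbol applied to arguments of depth ≤ k−1, so N_k = 2 + N_{k-1}^2.
N_0 = 2
N_1 = 2 + 2^2 = 6
Terms of depth exactly 1: N_1 − N_0 = 6 − 2 = 4.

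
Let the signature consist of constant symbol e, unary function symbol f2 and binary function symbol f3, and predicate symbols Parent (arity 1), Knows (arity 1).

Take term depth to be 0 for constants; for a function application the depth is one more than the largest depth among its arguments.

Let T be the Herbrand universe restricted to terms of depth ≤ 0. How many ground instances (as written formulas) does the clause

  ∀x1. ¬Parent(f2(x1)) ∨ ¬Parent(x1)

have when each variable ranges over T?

Ground terms of depth ≤ 0:
  Let N_k count ground terms of depth at most k. Each non-constant term of depth ≤ k is some function symbol applied to depth-≤(k−1) arguments, giving N_k = 1 + N_{k-1} + N_{k-1}^2.
  N_0 = 1
  Explicitly: e.
So there is exactly 1 ground term available for substitution.
The variable x1 ranges independently over the available ground terms, and distinct assignments produce distinct instances.
Number of ground instances = 1.

1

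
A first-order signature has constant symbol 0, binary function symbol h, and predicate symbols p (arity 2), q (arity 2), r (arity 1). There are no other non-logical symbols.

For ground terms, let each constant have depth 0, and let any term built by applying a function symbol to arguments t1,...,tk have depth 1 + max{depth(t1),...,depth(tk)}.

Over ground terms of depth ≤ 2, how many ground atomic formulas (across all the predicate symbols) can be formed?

First count ground terms of depth ≤ 2.
Write N_k for the number of ground terms of depth ≤ k. A term of depth ≤ k is either a constant or a function symbol applied to arguments of depth ≤ k−1, so N_k = 1 + N_{k-1}^2.
N_0 = 1
N_1 = 1 + 1^2 = 2
N_2 = 1 + 2^2 = 5
Explicitly: 0, h(0, 0), h(0, h(0, 0)), h(h(0, 0), 0), h(h(0, 0), h(0, 0)).
So |H| = 5.
For each predicate symbol, the number of ground atoms is |H| raised to its arity; summing:
  p: 5^2 = 25;  q: 5^2 = 25;  r: 5
Total ground atoms: 25 + 25 + 5 = 55.

55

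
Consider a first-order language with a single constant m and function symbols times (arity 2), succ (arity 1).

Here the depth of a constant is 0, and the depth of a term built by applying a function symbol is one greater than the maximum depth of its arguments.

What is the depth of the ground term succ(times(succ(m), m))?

3

depth(succ(m)) = 1 + depth(m) = 1 + 0 = 1
depth(times(succ(m), m)) = 1 + max(1, 0) = 2
depth(succ(times(succ(m), m))) = 1 + depth(times(succ(m), m)) = 1 + 2 = 3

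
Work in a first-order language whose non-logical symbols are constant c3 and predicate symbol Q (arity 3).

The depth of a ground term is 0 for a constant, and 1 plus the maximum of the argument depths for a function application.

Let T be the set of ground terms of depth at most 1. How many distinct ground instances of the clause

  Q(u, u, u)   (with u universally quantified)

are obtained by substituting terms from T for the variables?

1

Ground terms of depth ≤ 1:
  With no function symbols every ground term is a constant, so there is exactly 1 ground term at every depth bound.
  N_0 = 1
  N_1 = 1
  Explicitly: c3.
So there is exactly 1 ground term available for substitution.
The clause has 1 distinct variable (u), which appears in the body. In the free term algebra distinct substitutions yield syntactically distinct ground instances.
Number of ground instances = 1.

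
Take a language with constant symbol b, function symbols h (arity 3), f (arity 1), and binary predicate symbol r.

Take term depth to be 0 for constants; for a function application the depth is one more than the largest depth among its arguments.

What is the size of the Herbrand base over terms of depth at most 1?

First count ground terms of depth ≤ 1.
Let N_k count ground terms of depth at most k. Each non-constant term of depth ≤ k is some function symbol applied to depth-≤(k−1) arguments, giving N_k = 1 + N_{k-1}^3 + N_{k-1}.
N_0 = 1
N_1 = 1 + 1^3 + 1 = 3
Explicitly: b, h(b, b, b), f(b).
So |H| = 3.
A ground atom is a predicate applied to a tuple of terms from H, so the count is the sum over predicates of |H|^arity:
  r: 3^2 = 9
Total ground atoms: 9.

9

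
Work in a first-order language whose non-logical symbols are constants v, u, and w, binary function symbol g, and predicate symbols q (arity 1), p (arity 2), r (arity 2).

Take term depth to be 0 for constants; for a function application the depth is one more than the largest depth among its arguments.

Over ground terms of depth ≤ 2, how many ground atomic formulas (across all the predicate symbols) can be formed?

43365

First count ground terms of depth ≤ 2.
Write N_k for the number of ground terms of depth ≤ k. A term of depth ≤ k is either a constant or a function symbol applied to arguments of depth ≤ k−1, so N_k = 3 + N_{k-1}^2.
N_0 = 3
N_1 = 3 + 3^2 = 12
N_2 = 3 + 12^2 = 147
So |H| = 147.
For each predicate symbol, the number of ground atoms is |H| raised to its arity; summing:
  q: 147;  p: 147^2 = 21609;  r: 147^2 = 21609
Total ground atoms: 147 + 21609 + 21609 = 43365.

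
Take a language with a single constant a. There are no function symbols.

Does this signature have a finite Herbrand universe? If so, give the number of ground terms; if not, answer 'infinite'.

1

There are no function symbols, so the only ground term is the single constant.
The Herbrand universe is {a}, finite with 1 element.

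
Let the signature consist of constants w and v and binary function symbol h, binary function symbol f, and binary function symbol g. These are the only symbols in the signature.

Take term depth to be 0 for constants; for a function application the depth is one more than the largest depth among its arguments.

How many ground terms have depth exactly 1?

12

If N_k denotes the number of depth-≤k ground terms, the 2 constants give N_0 = 2, and each function symbol of arity r contributes N_{k-1}^r new terms at level k: N_k = 2 + N_{k-1}^2 + N_{k-1}^2 + N_{k-1}^2.
N_0 = 2
N_1 = 2 + 2^2 + 2^2 + 2^2 = 14
Terms of depth exactly 1: N_1 − N_0 = 14 − 2 = 12.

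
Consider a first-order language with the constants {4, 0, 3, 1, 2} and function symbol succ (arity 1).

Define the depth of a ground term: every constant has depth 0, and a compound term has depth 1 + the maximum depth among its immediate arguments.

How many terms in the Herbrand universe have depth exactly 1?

5

If N_k denotes the number of depth-≤k ground terms, the 5 constants give N_0 = 5, and each function symbol of arity r contributes N_{k-1}^r new terms at level k: N_k = 5 + N_{k-1}.
N_0 = 5
N_1 = 5 + 5 = 10
Terms of depth exactly 1: N_1 − N_0 = 10 − 5 = 5.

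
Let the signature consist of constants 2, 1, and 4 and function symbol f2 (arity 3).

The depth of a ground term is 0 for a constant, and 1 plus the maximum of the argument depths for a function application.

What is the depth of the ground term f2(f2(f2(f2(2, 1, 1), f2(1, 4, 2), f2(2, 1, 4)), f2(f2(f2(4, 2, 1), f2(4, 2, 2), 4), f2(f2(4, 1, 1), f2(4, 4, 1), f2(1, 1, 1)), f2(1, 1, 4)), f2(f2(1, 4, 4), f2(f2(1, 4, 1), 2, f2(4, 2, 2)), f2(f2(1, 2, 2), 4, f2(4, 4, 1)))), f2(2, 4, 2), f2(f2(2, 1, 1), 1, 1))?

depth(f2(2, 1, 1)) = 1 + max(0, 0, 0) = 1
depth(f2(1, 4, 2)) = 1 + max(0, 0, 0) = 1
depth(f2(2, 1, 4)) = 1 + max(0, 0, 0) = 1
depth(f2(f2(2, 1, 1), f2(1, 4, 2), f2(2, 1, 4))) = 1 + max(1, 1, 1) = 2
depth(f2(4, 2, 1)) = 1 + max(0, 0, 0) = 1
depth(f2(4, 2, 2)) = 1 + max(0, 0, 0) = 1
depth(f2(f2(4, 2, 1), f2(4, 2, 2), 4)) = 1 + max(1, 1, 0) = 2
depth(f2(4, 1, 1)) = 1 + max(0, 0, 0) = 1
depth(f2(4, 4, 1)) = 1 + max(0, 0, 0) = 1
depth(f2(1, 1, 1)) = 1 + max(0, 0, 0) = 1
depth(f2(f2(4, 1, 1), f2(4, 4, 1), f2(1, 1, 1))) = 1 + max(1, 1, 1) = 2
depth(f2(1, 1, 4)) = 1 + max(0, 0, 0) = 1
depth(f2(f2(f2(4, 2, 1), f2(4, 2, 2), 4), f2(f2(4, 1, 1), f2(4, 4, 1), f2(1, 1, 1)), f2(1, 1, 4))) = 1 + max(2, 2, 1) = 3
depth(f2(1, 4, 4)) = 1 + max(0, 0, 0) = 1
depth(f2(1, 4, 1)) = 1 + max(0, 0, 0) = 1
depth(f2(f2(1, 4, 1), 2, f2(4, 2, 2))) = 1 + max(1, 0, 1) = 2
depth(f2(1, 2, 2)) = 1 + max(0, 0, 0) = 1
depth(f2(f2(1, 2, 2), 4, f2(4, 4, 1))) = 1 + max(1, 0, 1) = 2
depth(f2(f2(1, 4, 4), f2(f2(1, 4, 1), 2, f2(4, 2, 2)), f2(f2(1, 2, 2), 4, f2(4, 4, 1)))) = 1 + max(1, 2, 2) = 3
depth(f2(f2(f2(2, 1, 1), f2(1, 4, 2), f2(2, 1, 4)), f2(f2(f2(4, 2, 1), f2(4, 2, 2), 4), f2(f2(4, 1, 1), f2(4, 4, 1), f2(1, 1, 1)), f2(1, 1, 4)), f2(f2(1, 4, 4), f2(f2(1, 4, 1), 2, f2(4, 2, 2)), f2(f2(1, 2, 2), 4, f2(4, 4, 1))))) = 1 + max(2, 3, 3) = 4
depth(f2(2, 4, 2)) = 1 + max(0, 0, 0) = 1
depth(f2(f2(2, 1, 1), 1, 1)) = 1 + max(1, 0, 0) = 2
depth(f2(f2(f2(f2(2, 1, 1), f2(1, 4, 2), f2(2, 1, 4)), f2(f2(f2(4, 2, 1), f2(4, 2, 2), 4), f2(f2(4, 1, 1), f2(4, 4, 1), f2(1, 1, 1)), f2(1, 1, 4)), f2(f2(1, 4, 4), f2(f2(1, 4, 1), 2, f2(4, 2, 2)), f2(f2(1, 2, 2), 4, f2(4, 4, 1)))), f2(2, 4, 2), f2(f2(2, 1, 1), 1, 1))) = 1 + max(4, 1, 2) = 5

5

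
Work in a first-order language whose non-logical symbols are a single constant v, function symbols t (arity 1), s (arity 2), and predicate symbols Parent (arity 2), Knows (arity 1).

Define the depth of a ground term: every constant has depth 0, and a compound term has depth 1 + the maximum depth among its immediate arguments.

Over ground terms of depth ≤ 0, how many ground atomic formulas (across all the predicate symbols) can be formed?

First count ground terms of depth ≤ 0.
Count level by level. With function symbols t/1, s/2, the terms of depth ≤ k are the 1 constant together with each function applied to depth-≤(k−1) tuples, so N_k = 1 + N_{k-1} + N_{k-1}^2.
N_0 = 1
Explicitly: v.
So |H| = 1.
For each predicate symbol, the number of ground atoms is |H| raised to its arity; summing:
  Parent: 1^2 = 1;  Knows: 1
Total ground atoms: 1 + 1 = 2.

2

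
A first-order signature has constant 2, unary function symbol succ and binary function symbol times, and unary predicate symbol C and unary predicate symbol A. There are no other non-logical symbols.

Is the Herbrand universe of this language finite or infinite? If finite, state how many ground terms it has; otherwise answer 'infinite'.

infinite

The signature has at least one function symbol (succ, arity 1) and at least one constant (2).
Iterating succ gives infinitely many distinct ground terms: 2, succ(2), succ(succ(2)), ...
So the Herbrand universe is infinite.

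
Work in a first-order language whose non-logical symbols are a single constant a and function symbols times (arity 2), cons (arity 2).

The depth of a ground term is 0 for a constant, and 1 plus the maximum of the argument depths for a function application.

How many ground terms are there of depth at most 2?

19

Count level by level. With function symbols times/2, cons/2, the terms of depth ≤ k are the 1 constant together with each function applied to depth-≤(k−1) tuples, so N_k = 1 + N_{k-1}^2 + N_{k-1}^2.
N_0 = 1
N_1 = 1 + 1^2 + 1^2 = 3
N_2 = 1 + 3^2 + 3^2 = 19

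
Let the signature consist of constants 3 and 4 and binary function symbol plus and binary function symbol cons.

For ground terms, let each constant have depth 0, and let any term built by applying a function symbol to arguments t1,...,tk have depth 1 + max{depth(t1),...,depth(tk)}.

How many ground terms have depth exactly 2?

Let N_k = |{terms of depth ≤ k}|. Then N_0 = 2 and N_k = 2 + N_{k-1}^2 + N_{k-1}^2 for k ≥ 1 (one summand per function symbol, arity giving the exponent).
N_0 = 2
N_1 = 2 + 2^2 + 2^2 = 10
N_2 = 2 + 10^2 + 10^2 = 202
Terms of depth exactly 2: N_2 − N_1 = 202 − 10 = 192.

192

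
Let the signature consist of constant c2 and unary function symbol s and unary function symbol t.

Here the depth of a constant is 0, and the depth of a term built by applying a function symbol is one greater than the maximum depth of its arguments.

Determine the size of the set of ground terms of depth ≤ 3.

Let N_k = |{terms of depth ≤ k}|. Then N_0 = 1 and N_k = 1 + N_{k-1} + N_{k-1} for k ≥ 1 (one summand per function symbol, arity giving the exponent).
N_0 = 1
N_1 = 1 + 1 + 1 = 3
N_2 = 1 + 3 + 3 = 7
N_3 = 1 + 7 + 7 = 15

15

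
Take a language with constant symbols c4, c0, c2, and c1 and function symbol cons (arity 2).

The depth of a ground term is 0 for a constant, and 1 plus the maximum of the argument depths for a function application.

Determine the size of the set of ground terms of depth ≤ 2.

404

Count level by level. With function symbols cons/2, the terms of depth ≤ k are the 4 constants together with each function applied to depth-≤(k−1) tuples, so N_k = 4 + N_{k-1}^2.
N_0 = 4
N_1 = 4 + 4^2 = 20
N_2 = 4 + 20^2 = 404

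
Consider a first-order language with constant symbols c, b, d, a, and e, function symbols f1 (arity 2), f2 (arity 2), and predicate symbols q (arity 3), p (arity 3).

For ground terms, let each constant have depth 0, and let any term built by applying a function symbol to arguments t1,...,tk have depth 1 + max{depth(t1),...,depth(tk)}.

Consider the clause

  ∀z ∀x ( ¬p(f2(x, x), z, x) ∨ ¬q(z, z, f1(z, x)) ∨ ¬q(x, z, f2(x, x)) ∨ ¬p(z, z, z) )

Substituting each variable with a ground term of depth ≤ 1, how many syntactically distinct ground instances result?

Ground terms of depth ≤ 1:
  If N_k denotes the number of depth-≤k ground terms, the 5 constants give N_0 = 5, and each function symbol of arity r contributes N_{k-1}^r new terms at level k: N_k = 5 + N_{k-1}^2 + N_{k-1}^2.
  N_0 = 5
  N_1 = 5 + 5^2 + 5^2 = 55
So there are 55 ground terms available for substitution.
Each of z, x ranges independently over the available ground terms, and distinct assignments produce distinct instances.
Number of ground instances = 55^2 = 3025.

3025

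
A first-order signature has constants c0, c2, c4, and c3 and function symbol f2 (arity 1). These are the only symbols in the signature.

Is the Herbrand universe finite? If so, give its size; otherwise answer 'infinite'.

infinite

The signature has at least one function symbol (f2, arity 1) and at least one constant (c0).
Iterating f2 gives infinitely many distinct ground terms: c0, f2(c0), f2(f2(c0)), ...
So the Herbrand universe is infinite.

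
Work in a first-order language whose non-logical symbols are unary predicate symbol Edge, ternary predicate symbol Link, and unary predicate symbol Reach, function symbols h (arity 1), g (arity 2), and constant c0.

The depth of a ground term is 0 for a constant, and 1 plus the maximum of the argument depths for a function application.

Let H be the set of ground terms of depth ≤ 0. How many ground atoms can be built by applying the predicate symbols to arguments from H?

First count ground terms of depth ≤ 0.
Write N_k for the number of ground terms of depth ≤ k. A term of depth ≤ k is either a constant or a function symbol applied to arguments of depth ≤ k−1, so N_k = 1 + N_{k-1} + N_{k-1}^2.
N_0 = 1
Explicitly: c0.
So |H| = 1.
For each predicate symbol, the number of ground atoms is |H| raised to its arity; summing:
  Edge: 1;  Link: 1^3 = 1;  Reach: 1
Total ground atoms: 1 + 1 + 1 = 3.

3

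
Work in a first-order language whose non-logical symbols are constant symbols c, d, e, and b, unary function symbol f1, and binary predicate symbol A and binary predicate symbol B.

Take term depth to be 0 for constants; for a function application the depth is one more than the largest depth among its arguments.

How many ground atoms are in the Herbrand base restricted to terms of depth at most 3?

512

First count ground terms of depth ≤ 3.
Count level by level. With function symbols f1/1, the terms of depth ≤ k are the 4 constants together with each function applied to depth-≤(k−1) tuples, so N_k = 4 + N_{k-1}.
N_0 = 4
N_1 = 4 + 4 = 8
N_2 = 4 + 8 = 12
N_3 = 4 + 12 = 16
So |H| = 16.
Each predicate of arity r yields |H|^r ground atoms (one per choice of an r-tuple from H):
  A: 16^2 = 256;  B: 16^2 = 256
Total ground atoms: 256 + 256 = 512.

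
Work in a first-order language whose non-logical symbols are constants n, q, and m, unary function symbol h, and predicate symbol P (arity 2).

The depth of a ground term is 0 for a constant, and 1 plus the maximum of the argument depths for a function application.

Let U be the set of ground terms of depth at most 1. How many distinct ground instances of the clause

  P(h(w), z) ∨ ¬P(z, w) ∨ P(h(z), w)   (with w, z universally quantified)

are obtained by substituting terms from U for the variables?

Ground terms of depth ≤ 1:
  Let N_k count ground terms of depth at most k. Each non-constant term of depth ≤ k is some function symbol applied to depth-≤(k−1) arguments, giving N_k = 3 + N_{k-1}.
  N_0 = 3
  N_1 = 3 + 3 = 6
  Explicitly: n, q, m, h(n), h(q), h(m).
So there are 6 ground terms available for substitution.
The body mentions every one of the 2 quantified variables; since ground terms form a free algebra, no two substitutions collapse to the same formula.
Number of ground instances = 6^2 = 36.

36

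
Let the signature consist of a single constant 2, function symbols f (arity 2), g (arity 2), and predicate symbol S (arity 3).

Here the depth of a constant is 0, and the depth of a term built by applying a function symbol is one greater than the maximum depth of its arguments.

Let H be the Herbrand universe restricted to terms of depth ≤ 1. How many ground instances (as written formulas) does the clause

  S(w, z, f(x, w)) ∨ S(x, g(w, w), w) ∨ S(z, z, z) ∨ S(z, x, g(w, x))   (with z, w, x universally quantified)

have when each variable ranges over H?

Ground terms of depth ≤ 1:
  If N_k denotes the number of depth-≤k ground terms, the 1 constant gives N_0 = 1, and each function symbol of arity r contributes N_{k-1}^r new terms at level k: N_k = 1 + N_{k-1}^2 + N_{k-1}^2.
  N_0 = 1
  N_1 = 1 + 1^2 + 1^2 = 3
So there are 3 ground terms available for substitution.
Each of z, w, x ranges independently over the available ground terms, and distinct assignments produce distinct instances.
Number of ground instances = 3^3 = 27.

27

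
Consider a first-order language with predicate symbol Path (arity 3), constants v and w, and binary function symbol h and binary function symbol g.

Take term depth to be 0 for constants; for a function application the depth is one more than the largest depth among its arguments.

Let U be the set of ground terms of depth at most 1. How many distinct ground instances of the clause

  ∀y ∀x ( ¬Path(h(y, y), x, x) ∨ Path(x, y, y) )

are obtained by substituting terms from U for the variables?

100

Ground terms of depth ≤ 1:
  If N_k denotes the number of depth-≤k ground terms, the 2 constants give N_0 = 2, and each function symbol of arity r contributes N_{k-1}^r new terms at level k: N_k = 2 + N_{k-1}^2 + N_{k-1}^2.
  N_0 = 2
  N_1 = 2 + 2^2 + 2^2 = 10
  Explicitly: v, w, h(v, v), h(v, w), h(w, v), h(w, w), g(v, v), g(v, w), g(w, v), g(w, w).
So there are 10 ground terms available for substitution.
Each of y, x ranges independently over the available ground terms, and distinct assignments produce distinct instances.
Number of ground instances = 10^2 = 100.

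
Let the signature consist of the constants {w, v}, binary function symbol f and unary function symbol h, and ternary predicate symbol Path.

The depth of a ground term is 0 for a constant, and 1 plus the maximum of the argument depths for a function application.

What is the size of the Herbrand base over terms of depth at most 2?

First count ground terms of depth ≤ 2.
Let N_k count ground terms of depth at most k. Each non-constant term of depth ≤ k is some function symbol applied to depth-≤(k−1) arguments, giving N_k = 2 + N_{k-1}^2 + N_{k-1}.
N_0 = 2
N_1 = 2 + 2^2 + 2 = 8
N_2 = 2 + 8^2 + 8 = 74
So |H| = 74.
A ground atom is a predicate applied to a tuple of terms from H, so the count is the sum over predicates of |H|^arity:
  Path: 74^3 = 405224
Total ground atoms: 405224.

405224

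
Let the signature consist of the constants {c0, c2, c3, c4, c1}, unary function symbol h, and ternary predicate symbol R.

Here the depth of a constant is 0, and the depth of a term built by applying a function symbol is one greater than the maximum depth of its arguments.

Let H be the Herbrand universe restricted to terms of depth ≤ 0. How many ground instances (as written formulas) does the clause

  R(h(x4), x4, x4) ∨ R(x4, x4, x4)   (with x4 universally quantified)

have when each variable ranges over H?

5

Ground terms of depth ≤ 0:
  Write N_k for the number of ground terms of depth ≤ k. A term of depth ≤ k is either a constant or a function symbol applied to arguments of depth ≤ k−1, so N_k = 5 + N_{k-1}.
  N_0 = 5
So there are 5 ground terms available for substitution.
There is 1 variable to instantiate (x4),  occurring in at least one literal, so different choices give different ground instances.
Number of ground instances = 5.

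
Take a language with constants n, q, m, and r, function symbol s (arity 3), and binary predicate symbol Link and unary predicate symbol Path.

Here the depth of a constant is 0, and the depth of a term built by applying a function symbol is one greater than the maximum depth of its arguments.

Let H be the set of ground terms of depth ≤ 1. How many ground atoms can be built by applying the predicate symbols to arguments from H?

4692

First count ground terms of depth ≤ 1.
Let N_k count ground terms of depth at most k. Each non-constant term of depth ≤ k is some function symbol applied to depth-≤(k−1) arguments, giving N_k = 4 + N_{k-1}^3.
N_0 = 4
N_1 = 4 + 4^3 = 68
So |H| = 68.
Each predicate of arity r yields |H|^r ground atoms (one per choice of an r-tuple from H):
  Link: 68^2 = 4624;  Path: 68
Total ground atoms: 4624 + 68 = 4692.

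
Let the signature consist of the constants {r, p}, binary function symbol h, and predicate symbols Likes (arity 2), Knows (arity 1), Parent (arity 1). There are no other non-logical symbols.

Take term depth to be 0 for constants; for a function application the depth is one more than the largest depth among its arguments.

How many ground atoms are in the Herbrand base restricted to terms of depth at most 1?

48

First count ground terms of depth ≤ 1.
If N_k denotes the number of depth-≤k ground terms, the 2 constants give N_0 = 2, and each function symbol of arity r contributes N_{k-1}^r new terms at level k: N_k = 2 + N_{k-1}^2.
N_0 = 2
N_1 = 2 + 2^2 = 6
Explicitly: r, p, h(r, r), h(r, p), h(p, r), h(p, p).
So |H| = 6.
For each predicate symbol, the number of ground atoms is |H| raised to its arity; summing:
  Likes: 6^2 = 36;  Knows: 6;  Parent: 6
Total ground atoms: 36 + 6 + 6 = 48.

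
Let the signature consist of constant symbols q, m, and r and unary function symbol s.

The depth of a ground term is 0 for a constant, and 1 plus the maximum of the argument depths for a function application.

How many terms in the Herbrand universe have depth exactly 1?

Write N_k for the number of ground terms of depth ≤ k. A term of depth ≤ k is either a constant or a function symbol applied to arguments of depth ≤ k−1, so N_k = 3 + N_{k-1}.
N_0 = 3
N_1 = 3 + 3 = 6
Terms of depth exactly 1: N_1 − N_0 = 6 − 3 = 3.

3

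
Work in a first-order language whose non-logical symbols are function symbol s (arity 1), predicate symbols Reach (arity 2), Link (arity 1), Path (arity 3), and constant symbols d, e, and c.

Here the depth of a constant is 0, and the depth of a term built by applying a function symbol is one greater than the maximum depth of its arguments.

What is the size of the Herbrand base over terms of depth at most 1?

258

First count ground terms of depth ≤ 1.
Let N_k = |{terms of depth ≤ k}|. Then N_0 = 3 and N_k = 3 + N_{k-1} for k ≥ 1 (one summand per function symbol, arity giving the exponent).
N_0 = 3
N_1 = 3 + 3 = 6
So |H| = 6.
For each predicate symbol, the number of ground atoms is |H| raised to its arity; summing:
  Reach: 6^2 = 36;  Link: 6;  Path: 6^3 = 216
Total ground atoms: 36 + 6 + 216 = 258.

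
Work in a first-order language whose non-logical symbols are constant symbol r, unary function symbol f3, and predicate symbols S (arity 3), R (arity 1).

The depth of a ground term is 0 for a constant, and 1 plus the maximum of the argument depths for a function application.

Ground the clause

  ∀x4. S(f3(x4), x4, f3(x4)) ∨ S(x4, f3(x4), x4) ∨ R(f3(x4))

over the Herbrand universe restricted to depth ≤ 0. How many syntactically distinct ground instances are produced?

Ground terms of depth ≤ 0:
  Count level by level. With function symbols f3/1, the terms of depth ≤ k are the 1 constant together with each function applied to depth-≤(k−1) tuples, so N_k = 1 + N_{k-1}.
  N_0 = 1
  Explicitly: r.
So there is exactly 1 ground term available for substitution.
There is 1 variable to instantiate (x4),  occurring in at least one literal, so different choices give different ground instances.
Number of ground instances = 1.

1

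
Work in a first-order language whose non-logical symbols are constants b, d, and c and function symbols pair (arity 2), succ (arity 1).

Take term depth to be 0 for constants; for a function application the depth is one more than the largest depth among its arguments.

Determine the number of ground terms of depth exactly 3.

59052

Let N_k = |{terms of depth ≤ k}|. Then N_0 = 3 and N_k = 3 + N_{k-1}^2 + N_{k-1} for k ≥ 1 (one summand per function symbol, arity giving the exponent).
N_0 = 3
N_1 = 3 + 3^2 + 3 = 15
N_2 = 3 + 15^2 + 15 = 243
N_3 = 3 + 243^2 + 243 = 59295
Terms of depth exactly 3: N_3 − N_2 = 59295 − 243 = 59052.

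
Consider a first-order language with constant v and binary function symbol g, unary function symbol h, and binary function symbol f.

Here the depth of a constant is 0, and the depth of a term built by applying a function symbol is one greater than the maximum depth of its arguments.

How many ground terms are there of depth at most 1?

If N_k denotes the number of depth-≤k ground terms, the 1 constant gives N_0 = 1, and each function symbol of arity r contributes N_{k-1}^r new terms at level k: N_k = 1 + N_{k-1}^2 + N_{k-1} + N_{k-1}^2.
N_0 = 1
N_1 = 1 + 1^2 + 1 + 1^2 = 4

4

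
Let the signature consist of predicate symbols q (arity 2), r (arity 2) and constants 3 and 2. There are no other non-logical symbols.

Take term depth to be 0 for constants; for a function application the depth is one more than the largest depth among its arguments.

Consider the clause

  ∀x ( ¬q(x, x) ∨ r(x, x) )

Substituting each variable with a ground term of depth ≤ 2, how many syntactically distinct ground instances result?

2

Ground terms of depth ≤ 2:
  With no function symbols every ground term is a constant, so there are exactly 2 ground terms at every depth bound.
  N_0 = 2
  N_1 = 2
  N_2 = 2
So there are 2 ground terms available for substitution.
The variable x ranges independently over the available ground terms, and distinct assignments produce distinct instances.
Number of ground instances = 2.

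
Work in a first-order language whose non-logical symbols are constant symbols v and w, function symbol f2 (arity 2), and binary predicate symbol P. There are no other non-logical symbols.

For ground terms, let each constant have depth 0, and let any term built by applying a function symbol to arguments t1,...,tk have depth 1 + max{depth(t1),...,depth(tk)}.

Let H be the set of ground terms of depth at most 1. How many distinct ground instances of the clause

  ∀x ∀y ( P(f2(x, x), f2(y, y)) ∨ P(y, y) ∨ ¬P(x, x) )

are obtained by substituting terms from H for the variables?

36

Ground terms of depth ≤ 1:
  Let N_k count ground terms of depth at most k. Each non-constant term of depth ≤ k is some function symbol applied to depth-≤(k−1) arguments, giving N_k = 2 + N_{k-1}^2.
  N_0 = 2
  N_1 = 2 + 2^2 = 6
  Explicitly: v, w, f2(v, v), f2(v, w), f2(w, v), f2(w, w).
So there are 6 ground terms available for substitution.
The clause has 2 distinct variables (x, y), each appearing in the body. In the free term algebra distinct substitutions yield syntactically distinct ground instances.
Number of ground instances = 6^2 = 36.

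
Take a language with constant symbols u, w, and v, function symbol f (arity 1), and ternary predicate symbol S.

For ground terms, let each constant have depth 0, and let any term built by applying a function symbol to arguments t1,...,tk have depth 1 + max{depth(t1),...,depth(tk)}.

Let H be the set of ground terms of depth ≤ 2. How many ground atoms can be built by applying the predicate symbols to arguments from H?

729

First count ground terms of depth ≤ 2.
Let N_k count ground terms of depth at most k. Each non-constant term of depth ≤ k is some function symbol applied to depth-≤(k−1) arguments, giving N_k = 3 + N_{k-1}.
N_0 = 3
N_1 = 3 + 3 = 6
N_2 = 3 + 6 = 9
Explicitly: u, w, v, f(u), f(w), f(v), f(f(u)), f(f(w)), f(f(v)).
So |H| = 9.
For each predicate symbol, the number of ground atoms is |H| raised to its arity; summing:
  S: 9^3 = 729
Total ground atoms: 729.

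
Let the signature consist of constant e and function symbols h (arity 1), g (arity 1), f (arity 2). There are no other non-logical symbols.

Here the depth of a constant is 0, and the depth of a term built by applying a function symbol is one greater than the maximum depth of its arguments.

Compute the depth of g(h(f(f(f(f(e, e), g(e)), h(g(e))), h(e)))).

6

depth(f(e, e)) = 1 + max(0, 0) = 1
depth(g(e)) = 1 + depth(e) = 1 + 0 = 1
depth(f(f(e, e), g(e))) = 1 + max(1, 1) = 2
depth(h(g(e))) = 1 + depth(g(e)) = 1 + 1 = 2
depth(f(f(f(e, e), g(e)), h(g(e)))) = 1 + max(2, 2) = 3
depth(h(e)) = 1 + depth(e) = 1 + 0 = 1
depth(f(f(f(f(e, e), g(e)), h(g(e))), h(e))) = 1 + max(3, 1) = 4
depth(h(f(f(f(f(e, e), g(e)), h(g(e))), h(e)))) = 1 + depth(f(f(f(f(e, e), g(e)), h(g(e))), h(e))) = 1 + 4 = 5
depth(g(h(f(f(f(f(e, e), g(e)), h(g(e))), h(e))))) = 1 + depth(h(f(f(f(f(e, e), g(e)), h(g(e))), h(e)))) = 1 + 5 = 6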